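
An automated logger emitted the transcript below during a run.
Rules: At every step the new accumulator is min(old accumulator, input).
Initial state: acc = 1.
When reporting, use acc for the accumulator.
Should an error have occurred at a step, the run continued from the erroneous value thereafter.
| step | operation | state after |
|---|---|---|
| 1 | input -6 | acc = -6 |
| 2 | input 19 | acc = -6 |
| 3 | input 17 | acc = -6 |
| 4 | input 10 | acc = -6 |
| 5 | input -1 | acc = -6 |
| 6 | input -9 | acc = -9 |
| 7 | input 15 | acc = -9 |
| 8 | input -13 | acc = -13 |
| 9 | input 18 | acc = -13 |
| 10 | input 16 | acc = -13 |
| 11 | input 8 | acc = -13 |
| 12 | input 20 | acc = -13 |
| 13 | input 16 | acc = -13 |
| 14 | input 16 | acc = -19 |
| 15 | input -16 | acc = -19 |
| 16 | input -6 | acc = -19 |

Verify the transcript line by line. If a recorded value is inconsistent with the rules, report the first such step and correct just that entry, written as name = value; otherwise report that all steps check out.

step 14, acc = -13

Recomputing the run from the initial state:
step 1: acc = -6
step 2: acc = -6
step 3: acc = -6
step 4: acc = -6
step 5: acc = -6
step 6: acc = -9
step 7: acc = -9
step 8: acc = -13
step 9: acc = -13
step 10: acc = -13
step 11: acc = -13
step 12: acc = -13
step 13: acc = -13
step 14: acc = -13
step 15: acc = -16
step 16: acc = -16
The first disagreement with the transcript is at step 14, where the value should be acc = -13.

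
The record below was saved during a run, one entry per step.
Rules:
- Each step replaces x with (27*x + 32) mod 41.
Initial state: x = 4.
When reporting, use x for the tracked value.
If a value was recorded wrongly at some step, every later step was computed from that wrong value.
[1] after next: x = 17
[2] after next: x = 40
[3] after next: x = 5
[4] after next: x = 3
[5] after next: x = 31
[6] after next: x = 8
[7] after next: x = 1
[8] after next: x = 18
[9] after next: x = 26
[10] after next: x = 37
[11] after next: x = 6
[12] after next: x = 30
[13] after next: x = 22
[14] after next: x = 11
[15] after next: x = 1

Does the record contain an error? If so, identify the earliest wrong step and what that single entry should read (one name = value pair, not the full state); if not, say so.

Recomputing the run from the initial state:
step 1: x = 17
step 2: x = 40
step 3: x = 5
step 4: x = 3
step 5: x = 31
step 6: x = 8
step 7: x = 2
step 8: x = 4
step 9: x = 17
step 10: x = 40
step 11: x = 5
step 12: x = 3
step 13: x = 31
step 14: x = 8
step 15: x = 2
The first disagreement with the record is at step 7, where the value should be x = 2.

step 7, x = 2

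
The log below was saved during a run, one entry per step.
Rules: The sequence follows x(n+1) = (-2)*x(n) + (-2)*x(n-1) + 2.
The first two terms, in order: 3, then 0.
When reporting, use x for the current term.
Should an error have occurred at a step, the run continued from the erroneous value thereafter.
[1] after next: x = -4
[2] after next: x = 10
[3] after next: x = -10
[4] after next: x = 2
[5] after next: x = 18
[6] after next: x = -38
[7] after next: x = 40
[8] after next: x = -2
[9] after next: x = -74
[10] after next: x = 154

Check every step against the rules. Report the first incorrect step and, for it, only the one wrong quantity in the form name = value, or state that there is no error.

step 7, x = 42

Recomputing the run from the initial state:
step 1: x = -4
step 2: x = 10
step 3: x = -10
step 4: x = 2
step 5: x = 18
step 6: x = -38
step 7: x = 42
step 8: x = -6
step 9: x = -70
step 10: x = 154
The first disagreement with the log is at step 7, where the value should be x = 42.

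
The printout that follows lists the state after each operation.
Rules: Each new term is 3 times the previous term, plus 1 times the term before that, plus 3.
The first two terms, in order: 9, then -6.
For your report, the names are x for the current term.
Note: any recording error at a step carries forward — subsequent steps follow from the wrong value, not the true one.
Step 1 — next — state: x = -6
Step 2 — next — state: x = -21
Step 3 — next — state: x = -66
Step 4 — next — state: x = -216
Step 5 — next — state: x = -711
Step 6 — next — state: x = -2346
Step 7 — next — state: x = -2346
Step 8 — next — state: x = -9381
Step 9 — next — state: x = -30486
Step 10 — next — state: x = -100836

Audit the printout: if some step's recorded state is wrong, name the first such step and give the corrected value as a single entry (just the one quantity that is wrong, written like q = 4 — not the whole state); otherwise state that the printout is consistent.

step 7, x = -7746

Recomputing the run from the initial state:
step 1: x = -6
step 2: x = -21
step 3: x = -66
step 4: x = -216
step 5: x = -711
step 6: x = -2346
step 7: x = -7746
step 8: x = -25581
step 9: x = -84486
step 10: x = -279036
The first disagreement with the printout is at step 7, where the value should be x = -7746.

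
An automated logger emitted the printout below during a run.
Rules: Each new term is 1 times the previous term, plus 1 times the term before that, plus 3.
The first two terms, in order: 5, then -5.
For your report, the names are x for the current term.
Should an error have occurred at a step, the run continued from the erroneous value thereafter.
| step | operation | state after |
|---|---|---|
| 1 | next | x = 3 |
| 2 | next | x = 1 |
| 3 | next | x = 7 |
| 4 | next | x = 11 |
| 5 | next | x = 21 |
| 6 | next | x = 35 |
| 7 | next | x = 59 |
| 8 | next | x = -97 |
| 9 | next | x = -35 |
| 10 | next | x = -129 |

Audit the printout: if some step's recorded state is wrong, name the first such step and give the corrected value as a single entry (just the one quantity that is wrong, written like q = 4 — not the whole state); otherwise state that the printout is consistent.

step 8, x = 97

Recomputing the run from the initial state:
step 1: x = 3
step 2: x = 1
step 3: x = 7
step 4: x = 11
step 5: x = 21
step 6: x = 35
step 7: x = 59
step 8: x = 97
step 9: x = 159
step 10: x = 259
The first disagreement with the printout is at step 8, where the value should be x = 97.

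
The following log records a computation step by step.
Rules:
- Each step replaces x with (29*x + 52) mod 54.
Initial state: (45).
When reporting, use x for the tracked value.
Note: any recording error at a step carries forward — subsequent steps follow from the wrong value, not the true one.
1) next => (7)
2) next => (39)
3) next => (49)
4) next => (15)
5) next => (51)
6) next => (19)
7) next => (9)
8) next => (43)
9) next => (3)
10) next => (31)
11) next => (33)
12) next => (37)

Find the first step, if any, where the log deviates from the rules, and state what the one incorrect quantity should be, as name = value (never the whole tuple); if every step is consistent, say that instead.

step 5, x = 1

Recomputing the run from the initial state:
step 1: x = 7
step 2: x = 39
step 3: x = 49
step 4: x = 15
step 5: x = 1
step 6: x = 27
step 7: x = 25
step 8: x = 21
step 9: x = 13
step 10: x = 51
step 11: x = 19
step 12: x = 9
The first disagreement with the log is at step 5, where the value should be x = 1.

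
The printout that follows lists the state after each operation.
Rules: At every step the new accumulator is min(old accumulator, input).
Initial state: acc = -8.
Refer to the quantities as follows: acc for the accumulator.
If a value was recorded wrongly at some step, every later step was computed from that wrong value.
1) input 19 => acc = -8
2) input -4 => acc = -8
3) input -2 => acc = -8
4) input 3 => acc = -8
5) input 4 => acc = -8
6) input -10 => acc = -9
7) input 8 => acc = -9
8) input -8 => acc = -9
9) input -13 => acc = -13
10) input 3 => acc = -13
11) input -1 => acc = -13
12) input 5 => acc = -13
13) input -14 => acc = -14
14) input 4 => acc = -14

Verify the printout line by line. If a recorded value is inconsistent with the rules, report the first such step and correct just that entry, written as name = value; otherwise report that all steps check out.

step 1: acc = min(-8, 19) = -8 -> same as recorded
step 2: acc = min(-8, -4) = -8 -> agrees with the printout
step 3: acc = min(-8, -2) = -8 -> confirmed correct
step 4: acc = min(-8, 3) = -8 -> agrees with the printout
step 5: acc = min(-8, 4) = -8 -> same as recorded
step 6: acc = min(-8, -10) = -10 -> the printout disagrees here
First incorrect step: 6; the correct value is acc = -10.

step 6, acc = -10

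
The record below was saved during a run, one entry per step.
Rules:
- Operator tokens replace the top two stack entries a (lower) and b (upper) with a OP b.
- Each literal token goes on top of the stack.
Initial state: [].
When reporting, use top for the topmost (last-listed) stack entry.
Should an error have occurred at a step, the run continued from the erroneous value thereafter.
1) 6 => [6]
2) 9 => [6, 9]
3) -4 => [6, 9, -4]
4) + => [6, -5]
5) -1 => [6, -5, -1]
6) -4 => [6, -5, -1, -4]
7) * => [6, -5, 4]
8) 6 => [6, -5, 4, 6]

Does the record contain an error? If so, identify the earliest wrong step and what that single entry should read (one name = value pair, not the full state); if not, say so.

step 4, top = 5

step 1: push 6: top = 6 -> checks out
step 2: push 9: top = 9 -> checks out
step 3: push -4: top = -4 -> in agreement
step 4: 9 + -4 = 5 -> a discrepancy with the record
First deviation found at step 4; the corrected entry is top = 5.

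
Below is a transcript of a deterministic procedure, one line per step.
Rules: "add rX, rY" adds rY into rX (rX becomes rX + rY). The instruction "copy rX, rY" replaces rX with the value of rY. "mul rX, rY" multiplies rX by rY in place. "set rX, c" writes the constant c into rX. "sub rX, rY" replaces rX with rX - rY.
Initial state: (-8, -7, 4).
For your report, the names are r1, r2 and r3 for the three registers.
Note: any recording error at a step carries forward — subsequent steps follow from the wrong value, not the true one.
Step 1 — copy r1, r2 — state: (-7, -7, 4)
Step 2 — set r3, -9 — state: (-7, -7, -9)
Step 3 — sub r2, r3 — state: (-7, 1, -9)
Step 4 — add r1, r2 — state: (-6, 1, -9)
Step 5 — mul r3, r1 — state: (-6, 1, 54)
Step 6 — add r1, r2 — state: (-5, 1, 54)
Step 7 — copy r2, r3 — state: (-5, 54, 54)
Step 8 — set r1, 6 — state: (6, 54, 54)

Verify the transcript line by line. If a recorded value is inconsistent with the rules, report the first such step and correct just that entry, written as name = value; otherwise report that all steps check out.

Recomputing the run from the initial state:
step 1: r1 = -7, r2 = -7, r3 = 4
step 2: r1 = -7, r2 = -7, r3 = -9
step 3: r1 = -7, r2 = 2, r3 = -9
step 4: r1 = -5, r2 = 2, r3 = -9
step 5: r1 = -5, r2 = 2, r3 = 45
step 6: r1 = -3, r2 = 2, r3 = 45
step 7: r1 = -3, r2 = 45, r3 = 45
step 8: r1 = 6, r2 = 45, r3 = 45
The first disagreement with the transcript is at step 3, where the value should be r2 = 2.

step 3, r2 = 2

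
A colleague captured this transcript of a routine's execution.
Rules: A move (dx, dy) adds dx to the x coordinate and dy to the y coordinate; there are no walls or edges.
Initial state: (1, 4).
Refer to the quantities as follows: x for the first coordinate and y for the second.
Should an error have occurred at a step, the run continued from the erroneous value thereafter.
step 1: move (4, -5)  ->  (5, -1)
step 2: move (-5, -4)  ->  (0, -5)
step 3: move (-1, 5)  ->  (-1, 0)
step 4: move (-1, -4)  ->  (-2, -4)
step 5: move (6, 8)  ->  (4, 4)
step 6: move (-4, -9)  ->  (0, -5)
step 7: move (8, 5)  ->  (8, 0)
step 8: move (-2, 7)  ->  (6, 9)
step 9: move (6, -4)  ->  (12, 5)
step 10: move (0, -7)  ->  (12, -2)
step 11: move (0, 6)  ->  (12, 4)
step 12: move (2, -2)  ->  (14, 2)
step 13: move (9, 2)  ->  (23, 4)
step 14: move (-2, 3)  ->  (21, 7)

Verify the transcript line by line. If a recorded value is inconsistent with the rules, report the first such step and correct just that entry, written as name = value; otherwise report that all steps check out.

step 8, y = 7

step 1: x = 1 + (4) = 5, y = 4 + (-5) = -1 -> no discrepancy
step 2: x = 5 + (-5) = 0, y = -1 + (-4) = -5 -> same as recorded
step 3: x = 0 + (-1) = -1, y = -5 + (5) = 0 -> checks out
step 4: x = -1 + (-1) = -2, y = 0 + (-4) = -4 -> verified
step 5: x = -2 + (6) = 4, y = -4 + (8) = 4 -> in agreement
step 6: x = 4 + (-4) = 0, y = 4 + (-9) = -5 -> exactly as logged
step 7: x = 0 + (8) = 8, y = -5 + (5) = 0 -> agrees with the transcript
step 8: x = 8 + (-2) = 6, y = 0 + (7) = 7 -> first mismatch against the transcript
Step 8 is the first one off; corrected, y = 7.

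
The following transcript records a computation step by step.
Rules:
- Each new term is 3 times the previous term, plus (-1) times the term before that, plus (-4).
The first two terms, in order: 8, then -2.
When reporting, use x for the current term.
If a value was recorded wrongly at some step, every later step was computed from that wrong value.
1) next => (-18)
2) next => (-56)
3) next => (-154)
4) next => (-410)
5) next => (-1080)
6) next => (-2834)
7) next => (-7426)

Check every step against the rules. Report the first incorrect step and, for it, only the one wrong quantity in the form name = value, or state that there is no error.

no error

Step 1: x = 3*(-2) + (-1)*(8) + (-4) = -18 — verified.
Step 2: x = 3*(-18) + (-1)*(-2) + (-4) = -56 — checks out.
Step 3: x = 3*(-56) + (-1)*(-18) + (-4) = -154 — consistent with the transcript.
Step 4: x = 3*(-154) + (-1)*(-56) + (-4) = -410 — agrees with the transcript.
Step 5: x = 3*(-410) + (-1)*(-154) + (-4) = -1080 — verified.
Step 6: x = 3*(-1080) + (-1)*(-410) + (-4) = -2834 — verified.
Step 7: x = 3*(-2834) + (-1)*(-1080) + (-4) = -7426 — in agreement.
Every step is consistent.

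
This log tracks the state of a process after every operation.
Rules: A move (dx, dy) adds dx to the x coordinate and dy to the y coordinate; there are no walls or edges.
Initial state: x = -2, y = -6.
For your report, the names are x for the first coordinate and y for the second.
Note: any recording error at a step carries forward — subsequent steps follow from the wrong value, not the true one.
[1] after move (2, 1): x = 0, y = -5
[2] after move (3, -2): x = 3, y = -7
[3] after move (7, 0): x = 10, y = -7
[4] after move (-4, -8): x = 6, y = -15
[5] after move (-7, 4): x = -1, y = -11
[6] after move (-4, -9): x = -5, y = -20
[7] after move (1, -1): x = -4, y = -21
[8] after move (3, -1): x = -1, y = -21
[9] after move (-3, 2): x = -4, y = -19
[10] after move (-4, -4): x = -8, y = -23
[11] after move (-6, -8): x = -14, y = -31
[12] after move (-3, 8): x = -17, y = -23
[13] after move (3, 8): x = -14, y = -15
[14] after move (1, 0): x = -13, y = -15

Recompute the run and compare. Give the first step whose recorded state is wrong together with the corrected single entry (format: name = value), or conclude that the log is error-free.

step 8, y = -22

1. x = -2 + (2) = 0, y = -6 + (1) = -5 (consistent with the log)
2. x = 0 + (3) = 3, y = -5 + (-2) = -7 (confirmed correct)
3. x = 3 + (7) = 10, y = -7 + (0) = -7 (matches)
4. x = 10 + (-4) = 6, y = -7 + (-8) = -15 (agrees with the log)
5. x = 6 + (-7) = -1, y = -15 + (4) = -11 (exactly as logged)
6. x = -1 + (-4) = -5, y = -11 + (-9) = -20 (consistent with the log)
7. x = -5 + (1) = -4, y = -20 + (-1) = -21 (verified)
8. x = -4 + (3) = -1, y = -21 + (-1) = -22 (the log disagrees here)
So the first discrepancy is step 8, where the right value is y = -22.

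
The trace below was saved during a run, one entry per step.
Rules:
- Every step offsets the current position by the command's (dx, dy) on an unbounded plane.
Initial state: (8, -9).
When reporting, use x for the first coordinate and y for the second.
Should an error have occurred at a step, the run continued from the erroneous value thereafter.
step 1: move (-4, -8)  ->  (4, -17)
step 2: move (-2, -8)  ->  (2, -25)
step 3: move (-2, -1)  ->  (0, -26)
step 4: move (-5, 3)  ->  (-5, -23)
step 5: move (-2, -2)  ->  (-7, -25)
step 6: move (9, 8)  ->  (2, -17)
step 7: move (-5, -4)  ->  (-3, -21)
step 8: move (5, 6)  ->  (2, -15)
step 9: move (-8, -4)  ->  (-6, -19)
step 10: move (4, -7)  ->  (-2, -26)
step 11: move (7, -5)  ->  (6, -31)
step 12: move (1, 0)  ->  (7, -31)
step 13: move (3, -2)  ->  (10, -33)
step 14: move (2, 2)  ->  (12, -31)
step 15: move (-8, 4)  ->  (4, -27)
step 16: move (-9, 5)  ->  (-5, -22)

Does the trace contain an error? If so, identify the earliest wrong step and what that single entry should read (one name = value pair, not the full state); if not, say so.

step 11, x = 5

step 1: x = 8 + (-4) = 4, y = -9 + (-8) = -17 -> no discrepancy
step 2: x = 4 + (-2) = 2, y = -17 + (-8) = -25 -> confirmed correct
step 3: x = 2 + (-2) = 0, y = -25 + (-1) = -26 -> agrees with the trace
step 4: x = 0 + (-5) = -5, y = -26 + (3) = -23 -> confirmed correct
step 5: x = -5 + (-2) = -7, y = -23 + (-2) = -25 -> checks out
step 6: x = -7 + (9) = 2, y = -25 + (8) = -17 -> no discrepancy
step 7: x = 2 + (-5) = -3, y = -17 + (-4) = -21 -> no discrepancy
step 8: x = -3 + (5) = 2, y = -21 + (6) = -15 -> checks out
step 9: x = 2 + (-8) = -6, y = -15 + (-4) = -19 -> consistent with the trace
step 10: x = -6 + (4) = -2, y = -19 + (-7) = -26 -> consistent with the trace
step 11: x = -2 + (7) = 5, y = -26 + (-5) = -31 -> the recorded entry deviates here
Conclusion: step 11 carries the first error; the entry should be x = 5.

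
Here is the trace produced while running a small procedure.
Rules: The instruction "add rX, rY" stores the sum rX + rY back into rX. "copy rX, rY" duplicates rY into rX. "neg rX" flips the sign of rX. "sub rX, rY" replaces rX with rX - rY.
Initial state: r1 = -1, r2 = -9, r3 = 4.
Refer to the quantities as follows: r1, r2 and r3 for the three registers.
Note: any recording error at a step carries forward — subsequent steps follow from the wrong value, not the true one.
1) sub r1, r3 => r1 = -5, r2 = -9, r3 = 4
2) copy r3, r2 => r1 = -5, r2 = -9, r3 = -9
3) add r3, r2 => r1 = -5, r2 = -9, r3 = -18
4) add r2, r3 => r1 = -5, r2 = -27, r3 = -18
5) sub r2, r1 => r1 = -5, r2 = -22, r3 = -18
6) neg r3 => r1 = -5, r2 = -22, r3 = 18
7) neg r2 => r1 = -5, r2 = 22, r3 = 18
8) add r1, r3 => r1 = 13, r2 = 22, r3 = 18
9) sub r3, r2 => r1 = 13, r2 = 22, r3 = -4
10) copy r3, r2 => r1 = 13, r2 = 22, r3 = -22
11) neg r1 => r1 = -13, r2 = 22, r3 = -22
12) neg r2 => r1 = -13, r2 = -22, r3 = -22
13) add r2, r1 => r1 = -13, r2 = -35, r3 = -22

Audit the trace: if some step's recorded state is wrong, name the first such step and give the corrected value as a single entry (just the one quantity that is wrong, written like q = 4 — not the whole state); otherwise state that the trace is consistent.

Recomputing the run from the initial state:
step 1: r1 = -5, r2 = -9, r3 = 4
step 2: r1 = -5, r2 = -9, r3 = -9
step 3: r1 = -5, r2 = -9, r3 = -18
step 4: r1 = -5, r2 = -27, r3 = -18
step 5: r1 = -5, r2 = -22, r3 = -18
step 6: r1 = -5, r2 = -22, r3 = 18
step 7: r1 = -5, r2 = 22, r3 = 18
step 8: r1 = 13, r2 = 22, r3 = 18
step 9: r1 = 13, r2 = 22, r3 = -4
step 10: r1 = 13, r2 = 22, r3 = 22
step 11: r1 = -13, r2 = 22, r3 = 22
step 12: r1 = -13, r2 = -22, r3 = 22
step 13: r1 = -13, r2 = -35, r3 = 22
The first disagreement with the trace is at step 10, where the value should be r3 = 22.

step 10, r3 = 22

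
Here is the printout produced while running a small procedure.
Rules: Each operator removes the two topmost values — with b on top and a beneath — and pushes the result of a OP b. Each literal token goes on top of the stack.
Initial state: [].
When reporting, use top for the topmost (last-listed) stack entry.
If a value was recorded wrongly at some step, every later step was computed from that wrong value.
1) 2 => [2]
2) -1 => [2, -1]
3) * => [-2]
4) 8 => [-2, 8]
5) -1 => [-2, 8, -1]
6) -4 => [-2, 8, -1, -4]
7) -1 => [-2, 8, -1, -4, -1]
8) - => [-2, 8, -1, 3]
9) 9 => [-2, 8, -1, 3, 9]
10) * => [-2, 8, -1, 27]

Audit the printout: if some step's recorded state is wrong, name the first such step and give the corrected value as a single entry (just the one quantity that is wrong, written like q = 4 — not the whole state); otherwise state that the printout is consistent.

1. push 2: top = 2 (in agreement)
2. push -1: top = -1 (no discrepancy)
3. 2 * -1 = -2 (checks out)
4. push 8: top = 8 (confirmed correct)
5. push -1: top = -1 (same as recorded)
6. push -4: top = -4 (verified)
7. push -1: top = -1 (confirmed correct)
8. -4 - -1 = -3 (this is not what the printout shows)
The audit stops at step 8: the recorded entry is wrong and should be top = -3.

step 8, top = -3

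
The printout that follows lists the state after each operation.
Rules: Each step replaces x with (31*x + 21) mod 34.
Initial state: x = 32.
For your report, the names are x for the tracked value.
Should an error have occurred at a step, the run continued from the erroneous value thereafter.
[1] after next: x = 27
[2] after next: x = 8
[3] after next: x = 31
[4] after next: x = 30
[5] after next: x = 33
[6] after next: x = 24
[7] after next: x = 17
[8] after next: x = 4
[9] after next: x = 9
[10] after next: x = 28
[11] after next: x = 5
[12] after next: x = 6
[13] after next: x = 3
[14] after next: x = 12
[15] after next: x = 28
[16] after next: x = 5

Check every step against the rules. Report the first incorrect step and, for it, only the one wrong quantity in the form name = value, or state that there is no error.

step 15, x = 19

Recomputing the run from the initial state:
step 1: x = 27
step 2: x = 8
step 3: x = 31
step 4: x = 30
step 5: x = 33
step 6: x = 24
step 7: x = 17
step 8: x = 4
step 9: x = 9
step 10: x = 28
step 11: x = 5
step 12: x = 6
step 13: x = 3
step 14: x = 12
step 15: x = 19
step 16: x = 32
The first disagreement with the printout is at step 15, where the value should be x = 19.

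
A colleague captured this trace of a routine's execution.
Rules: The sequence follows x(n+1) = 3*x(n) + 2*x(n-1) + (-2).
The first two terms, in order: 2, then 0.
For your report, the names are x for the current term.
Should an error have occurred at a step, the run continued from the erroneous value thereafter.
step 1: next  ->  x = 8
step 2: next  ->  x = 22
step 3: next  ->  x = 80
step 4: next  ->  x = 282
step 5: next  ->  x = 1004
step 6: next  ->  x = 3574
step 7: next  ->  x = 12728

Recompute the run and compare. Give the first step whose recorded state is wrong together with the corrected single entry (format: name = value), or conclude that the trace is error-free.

step 1, x = 2

Step 1: x = 3*(0) + (2)*(2) + (-2) = 2 — not what was recorded.
The audit stops at step 1: the recorded entry is wrong and should be x = 2.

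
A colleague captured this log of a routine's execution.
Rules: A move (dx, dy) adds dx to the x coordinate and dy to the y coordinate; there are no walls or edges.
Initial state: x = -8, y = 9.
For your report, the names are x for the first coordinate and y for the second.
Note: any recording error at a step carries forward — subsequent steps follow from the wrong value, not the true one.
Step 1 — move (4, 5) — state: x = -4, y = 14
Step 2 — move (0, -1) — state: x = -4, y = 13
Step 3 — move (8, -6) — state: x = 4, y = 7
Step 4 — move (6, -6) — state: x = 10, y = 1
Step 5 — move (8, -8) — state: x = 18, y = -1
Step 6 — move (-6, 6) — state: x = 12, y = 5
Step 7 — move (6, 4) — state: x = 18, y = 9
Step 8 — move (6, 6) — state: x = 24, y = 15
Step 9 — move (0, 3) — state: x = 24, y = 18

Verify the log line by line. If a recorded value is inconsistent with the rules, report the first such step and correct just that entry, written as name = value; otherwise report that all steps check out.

step 1: x = -8 + (4) = -4, y = 9 + (5) = 14 -> exactly as logged
step 2: x = -4 + (0) = -4, y = 14 + (-1) = 13 -> in agreement
step 3: x = -4 + (8) = 4, y = 13 + (-6) = 7 -> consistent with the log
step 4: x = 4 + (6) = 10, y = 7 + (-6) = 1 -> matches
step 5: x = 10 + (8) = 18, y = 1 + (-8) = -7 -> a discrepancy with the log
So the first discrepancy is step 5, where the right value is y = -7.

step 5, y = -7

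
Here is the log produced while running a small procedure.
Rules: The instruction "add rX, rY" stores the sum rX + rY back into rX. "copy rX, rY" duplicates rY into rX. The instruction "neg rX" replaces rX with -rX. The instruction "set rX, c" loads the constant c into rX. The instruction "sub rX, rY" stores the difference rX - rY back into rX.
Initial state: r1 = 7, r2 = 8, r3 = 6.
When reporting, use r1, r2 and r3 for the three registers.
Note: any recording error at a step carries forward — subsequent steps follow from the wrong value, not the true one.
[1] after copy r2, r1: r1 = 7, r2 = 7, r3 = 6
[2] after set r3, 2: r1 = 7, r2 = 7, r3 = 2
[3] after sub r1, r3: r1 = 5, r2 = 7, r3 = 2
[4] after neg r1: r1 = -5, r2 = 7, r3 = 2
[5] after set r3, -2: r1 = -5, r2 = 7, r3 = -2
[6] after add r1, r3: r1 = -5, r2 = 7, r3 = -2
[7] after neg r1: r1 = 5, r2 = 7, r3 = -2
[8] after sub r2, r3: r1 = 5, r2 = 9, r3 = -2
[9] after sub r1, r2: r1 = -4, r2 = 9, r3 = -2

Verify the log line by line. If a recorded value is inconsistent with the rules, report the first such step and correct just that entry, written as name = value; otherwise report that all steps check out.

Step 1: r2 = 7 — agrees with the log.
Step 2: r3 = 2 — same as recorded.
Step 3: r1 = 7 - 2 = 5 — checks out.
Step 4: r1 = -(5) = -5 — same as recorded.
Step 5: r3 = -2 — no discrepancy.
Step 6: r1 = -5 + -2 = -7 — the entry is off here.
First incorrect step: 6; the correct value is r1 = -7.

step 6, r1 = -7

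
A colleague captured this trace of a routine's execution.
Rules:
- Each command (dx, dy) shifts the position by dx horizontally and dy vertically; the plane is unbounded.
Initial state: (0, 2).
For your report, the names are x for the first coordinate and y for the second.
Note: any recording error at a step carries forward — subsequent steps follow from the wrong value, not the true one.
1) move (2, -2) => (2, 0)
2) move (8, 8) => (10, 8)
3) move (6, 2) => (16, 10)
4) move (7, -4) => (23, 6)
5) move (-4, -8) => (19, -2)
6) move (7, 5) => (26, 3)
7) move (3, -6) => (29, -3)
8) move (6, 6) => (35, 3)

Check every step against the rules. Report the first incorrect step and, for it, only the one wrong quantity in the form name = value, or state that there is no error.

Recomputing the run from the initial state:
step 1: x = 2, y = 0
step 2: x = 10, y = 8
step 3: x = 16, y = 10
step 4: x = 23, y = 6
step 5: x = 19, y = -2
step 6: x = 26, y = 3
step 7: x = 29, y = -3
step 8: x = 35, y = 3
This matches the trace at every step.

no error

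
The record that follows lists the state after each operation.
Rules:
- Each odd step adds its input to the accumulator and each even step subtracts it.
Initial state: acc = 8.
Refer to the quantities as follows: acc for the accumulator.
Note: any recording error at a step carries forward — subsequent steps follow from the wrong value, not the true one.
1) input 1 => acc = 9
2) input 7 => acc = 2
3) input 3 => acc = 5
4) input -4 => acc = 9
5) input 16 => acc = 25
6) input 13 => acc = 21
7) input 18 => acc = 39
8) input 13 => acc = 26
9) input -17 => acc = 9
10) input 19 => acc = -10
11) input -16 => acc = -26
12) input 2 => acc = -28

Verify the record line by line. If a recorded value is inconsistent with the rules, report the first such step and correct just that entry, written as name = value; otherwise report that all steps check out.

Recomputing the run from the initial state:
step 1: acc = 9
step 2: acc = 2
step 3: acc = 5
step 4: acc = 9
step 5: acc = 25
step 6: acc = 12
step 7: acc = 30
step 8: acc = 17
step 9: acc = 0
step 10: acc = -19
step 11: acc = -35
step 12: acc = -37
The first disagreement with the record is at step 6, where the value should be acc = 12.

step 6, acc = 12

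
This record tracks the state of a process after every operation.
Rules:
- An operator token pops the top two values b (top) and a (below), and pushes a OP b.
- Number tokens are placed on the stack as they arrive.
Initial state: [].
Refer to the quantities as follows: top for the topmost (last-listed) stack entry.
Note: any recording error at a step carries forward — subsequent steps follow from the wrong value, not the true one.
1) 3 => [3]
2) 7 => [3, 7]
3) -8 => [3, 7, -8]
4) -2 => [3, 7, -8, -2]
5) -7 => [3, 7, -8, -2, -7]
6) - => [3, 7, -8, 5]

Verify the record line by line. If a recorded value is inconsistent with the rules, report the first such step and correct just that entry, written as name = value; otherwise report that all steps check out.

no error

Step 1: push 3: top = 3 — matches.
Step 2: push 7: top = 7 — in agreement.
Step 3: push -8: top = -8 — matches.
Step 4: push -2: top = -2 — consistent with the record.
Step 5: push -7: top = -7 — consistent with the record.
Step 6: -2 - -7 = 5 — verified.
Nothing is out of place; the run is error-free.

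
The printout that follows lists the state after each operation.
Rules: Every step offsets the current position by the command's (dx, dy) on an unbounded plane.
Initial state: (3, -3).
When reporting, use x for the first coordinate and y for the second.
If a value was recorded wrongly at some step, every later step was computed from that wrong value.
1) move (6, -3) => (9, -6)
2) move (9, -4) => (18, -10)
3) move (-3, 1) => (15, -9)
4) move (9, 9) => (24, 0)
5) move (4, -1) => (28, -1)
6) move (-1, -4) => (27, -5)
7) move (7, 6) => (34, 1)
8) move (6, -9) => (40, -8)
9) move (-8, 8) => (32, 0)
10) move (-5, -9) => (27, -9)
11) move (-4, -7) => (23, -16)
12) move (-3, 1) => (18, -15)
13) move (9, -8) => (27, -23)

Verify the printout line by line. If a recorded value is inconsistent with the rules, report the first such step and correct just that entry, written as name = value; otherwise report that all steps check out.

step 1: x = 3 + (6) = 9, y = -3 + (-3) = -6 -> no discrepancy
step 2: x = 9 + (9) = 18, y = -6 + (-4) = -10 -> checks out
step 3: x = 18 + (-3) = 15, y = -10 + (1) = -9 -> no discrepancy
step 4: x = 15 + (9) = 24, y = -9 + (9) = 0 -> confirmed correct
step 5: x = 24 + (4) = 28, y = 0 + (-1) = -1 -> exactly as logged
step 6: x = 28 + (-1) = 27, y = -1 + (-4) = -5 -> matches
step 7: x = 27 + (7) = 34, y = -5 + (6) = 1 -> agrees with the printout
step 8: x = 34 + (6) = 40, y = 1 + (-9) = -8 -> matches
step 9: x = 40 + (-8) = 32, y = -8 + (8) = 0 -> exactly as logged
step 10: x = 32 + (-5) = 27, y = 0 + (-9) = -9 -> checks out
step 11: x = 27 + (-4) = 23, y = -9 + (-7) = -16 -> agrees with the printout
step 12: x = 23 + (-3) = 20, y = -16 + (1) = -15 -> the recorded entry deviates here
First incorrect step: 12; the correct value is x = 20.

step 12, x = 20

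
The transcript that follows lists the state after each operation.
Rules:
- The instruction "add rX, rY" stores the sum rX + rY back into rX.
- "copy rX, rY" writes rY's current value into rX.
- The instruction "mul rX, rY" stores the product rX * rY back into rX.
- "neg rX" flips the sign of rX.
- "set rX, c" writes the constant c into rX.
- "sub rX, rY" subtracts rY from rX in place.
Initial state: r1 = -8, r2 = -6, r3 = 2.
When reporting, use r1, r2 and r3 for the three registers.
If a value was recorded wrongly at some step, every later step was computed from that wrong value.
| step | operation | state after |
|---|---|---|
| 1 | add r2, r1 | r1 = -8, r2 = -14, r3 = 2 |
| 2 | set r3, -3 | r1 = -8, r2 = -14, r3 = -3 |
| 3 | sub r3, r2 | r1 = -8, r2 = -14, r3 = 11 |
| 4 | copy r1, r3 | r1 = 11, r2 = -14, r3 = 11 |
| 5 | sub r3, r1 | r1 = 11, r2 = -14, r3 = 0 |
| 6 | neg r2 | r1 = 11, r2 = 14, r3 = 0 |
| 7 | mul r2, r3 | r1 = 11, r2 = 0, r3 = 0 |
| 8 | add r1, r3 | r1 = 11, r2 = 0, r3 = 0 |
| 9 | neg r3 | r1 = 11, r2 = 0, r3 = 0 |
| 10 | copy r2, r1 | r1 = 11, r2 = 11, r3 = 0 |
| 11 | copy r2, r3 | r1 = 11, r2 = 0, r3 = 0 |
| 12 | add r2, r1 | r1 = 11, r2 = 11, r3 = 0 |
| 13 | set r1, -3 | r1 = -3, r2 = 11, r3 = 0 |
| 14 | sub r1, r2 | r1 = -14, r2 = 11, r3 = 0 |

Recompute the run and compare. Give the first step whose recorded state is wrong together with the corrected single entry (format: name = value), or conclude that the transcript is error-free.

step 1: r2 = -6 + -8 = -14 -> matches
step 2: r3 = -3 -> same as recorded
step 3: r3 = -3 - -14 = 11 -> confirmed correct
step 4: r1 = 11 -> checks out
step 5: r3 = 11 - 11 = 0 -> consistent with the transcript
step 6: r2 = -(-14) = 14 -> no discrepancy
step 7: r2 = 14 * 0 = 0 -> matches
step 8: r1 = 11 + 0 = 11 -> consistent with the transcript
step 9: r3 = -(0) = 0 -> checks out
step 10: r2 = 11 -> agrees with the transcript
step 11: r2 = 0 -> confirmed correct
step 12: r2 = 0 + 11 = 11 -> same as recorded
step 13: r1 = -3 -> agrees with the transcript
step 14: r1 = -3 - 11 = -14 -> consistent with the transcript
All steps check out; nothing to correct.

no error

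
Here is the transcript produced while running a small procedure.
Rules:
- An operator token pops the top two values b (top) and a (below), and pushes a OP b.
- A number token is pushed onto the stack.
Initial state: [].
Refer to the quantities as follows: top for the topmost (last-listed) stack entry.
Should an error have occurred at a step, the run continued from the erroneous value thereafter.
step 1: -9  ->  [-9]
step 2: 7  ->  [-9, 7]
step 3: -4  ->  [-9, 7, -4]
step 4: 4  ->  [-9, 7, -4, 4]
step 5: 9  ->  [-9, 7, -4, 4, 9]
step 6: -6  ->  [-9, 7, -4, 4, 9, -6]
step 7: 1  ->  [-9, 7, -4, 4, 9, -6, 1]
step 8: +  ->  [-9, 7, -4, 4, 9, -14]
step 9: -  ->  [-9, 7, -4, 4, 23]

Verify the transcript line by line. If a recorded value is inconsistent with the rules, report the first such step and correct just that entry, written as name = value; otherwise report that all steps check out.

step 8, top = -5

Recomputing the run from the initial state:
step 1: [-9]
step 2: [-9, 7]
step 3: [-9, 7, -4]
step 4: [-9, 7, -4, 4]
step 5: [-9, 7, -4, 4, 9]
step 6: [-9, 7, -4, 4, 9, -6]
step 7: [-9, 7, -4, 4, 9, -6, 1]
step 8: [-9, 7, -4, 4, 9, -5]
step 9: [-9, 7, -4, 4, 14]
The first disagreement with the transcript is at step 8, where the value should be top = -5.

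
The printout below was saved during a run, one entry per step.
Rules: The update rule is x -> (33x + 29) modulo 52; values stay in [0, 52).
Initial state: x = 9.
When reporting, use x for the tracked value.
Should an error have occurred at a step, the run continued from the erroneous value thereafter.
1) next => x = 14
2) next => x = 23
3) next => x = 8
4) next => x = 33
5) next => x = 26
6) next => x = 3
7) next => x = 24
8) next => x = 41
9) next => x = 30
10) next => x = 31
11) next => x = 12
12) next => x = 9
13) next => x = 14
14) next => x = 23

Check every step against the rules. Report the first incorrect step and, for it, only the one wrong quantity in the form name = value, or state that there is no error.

no error

Recomputing the run from the initial state:
step 1: x = 14
step 2: x = 23
step 3: x = 8
step 4: x = 33
step 5: x = 26
step 6: x = 3
step 7: x = 24
step 8: x = 41
step 9: x = 30
step 10: x = 31
step 11: x = 12
step 12: x = 9
step 13: x = 14
step 14: x = 23
This matches the printout at every step.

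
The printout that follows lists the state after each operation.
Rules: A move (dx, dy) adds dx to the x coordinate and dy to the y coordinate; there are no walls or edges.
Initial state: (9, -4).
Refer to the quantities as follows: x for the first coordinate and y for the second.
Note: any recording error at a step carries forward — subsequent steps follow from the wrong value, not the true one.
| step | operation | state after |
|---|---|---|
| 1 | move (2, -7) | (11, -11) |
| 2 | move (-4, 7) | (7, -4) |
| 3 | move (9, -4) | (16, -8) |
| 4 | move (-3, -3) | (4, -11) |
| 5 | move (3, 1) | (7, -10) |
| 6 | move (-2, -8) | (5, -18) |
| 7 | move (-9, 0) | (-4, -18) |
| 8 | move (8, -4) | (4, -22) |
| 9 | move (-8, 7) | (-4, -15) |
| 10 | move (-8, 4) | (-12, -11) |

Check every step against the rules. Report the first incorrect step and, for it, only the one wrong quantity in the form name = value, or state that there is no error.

step 4, x = 13

1. x = 9 + (2) = 11, y = -4 + (-7) = -11 (checks out)
2. x = 11 + (-4) = 7, y = -11 + (7) = -4 (verified)
3. x = 7 + (9) = 16, y = -4 + (-4) = -8 (no discrepancy)
4. x = 16 + (-3) = 13, y = -8 + (-3) = -11 (not what was recorded)
Step 4 is the first one off; corrected, x = 13.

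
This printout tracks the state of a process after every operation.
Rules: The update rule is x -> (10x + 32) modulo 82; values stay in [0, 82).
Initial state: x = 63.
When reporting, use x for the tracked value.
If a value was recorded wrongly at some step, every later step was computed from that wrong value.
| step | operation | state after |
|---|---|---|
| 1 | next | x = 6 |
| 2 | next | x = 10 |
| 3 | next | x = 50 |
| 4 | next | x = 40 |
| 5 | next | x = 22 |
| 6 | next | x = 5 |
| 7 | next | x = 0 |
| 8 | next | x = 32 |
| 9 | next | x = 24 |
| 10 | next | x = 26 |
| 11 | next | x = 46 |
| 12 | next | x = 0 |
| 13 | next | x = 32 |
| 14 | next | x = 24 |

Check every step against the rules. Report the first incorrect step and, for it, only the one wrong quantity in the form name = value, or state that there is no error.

1. x = (10*63 + 32) mod 82 = 6 (same as recorded)
2. x = (10*6 + 32) mod 82 = 10 (in agreement)
3. x = (10*10 + 32) mod 82 = 50 (agrees with the printout)
4. x = (10*50 + 32) mod 82 = 40 (verified)
5. x = (10*40 + 32) mod 82 = 22 (same as recorded)
6. x = (10*22 + 32) mod 82 = 6 (the recorded entry deviates here)
So the first discrepancy is step 6, where the right value is x = 6.

step 6, x = 6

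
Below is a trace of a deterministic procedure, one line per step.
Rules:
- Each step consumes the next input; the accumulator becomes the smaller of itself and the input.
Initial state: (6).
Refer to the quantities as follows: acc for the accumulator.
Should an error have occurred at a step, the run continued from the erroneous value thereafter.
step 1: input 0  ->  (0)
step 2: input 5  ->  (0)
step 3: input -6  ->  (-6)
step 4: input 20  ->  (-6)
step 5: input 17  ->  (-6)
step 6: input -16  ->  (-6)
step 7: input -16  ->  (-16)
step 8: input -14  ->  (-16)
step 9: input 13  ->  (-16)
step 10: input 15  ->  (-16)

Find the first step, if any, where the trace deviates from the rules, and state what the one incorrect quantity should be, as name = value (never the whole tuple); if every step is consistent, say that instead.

step 6, acc = -16

1. acc = min(6, 0) = 0 (exactly as logged)
2. acc = min(0, 5) = 0 (confirmed correct)
3. acc = min(0, -6) = -6 (consistent with the trace)
4. acc = min(-6, 20) = -6 (checks out)
5. acc = min(-6, 17) = -6 (same as recorded)
6. acc = min(-6, -16) = -16 (the entry is off here)
So the first discrepancy is step 6, where the right value is acc = -16.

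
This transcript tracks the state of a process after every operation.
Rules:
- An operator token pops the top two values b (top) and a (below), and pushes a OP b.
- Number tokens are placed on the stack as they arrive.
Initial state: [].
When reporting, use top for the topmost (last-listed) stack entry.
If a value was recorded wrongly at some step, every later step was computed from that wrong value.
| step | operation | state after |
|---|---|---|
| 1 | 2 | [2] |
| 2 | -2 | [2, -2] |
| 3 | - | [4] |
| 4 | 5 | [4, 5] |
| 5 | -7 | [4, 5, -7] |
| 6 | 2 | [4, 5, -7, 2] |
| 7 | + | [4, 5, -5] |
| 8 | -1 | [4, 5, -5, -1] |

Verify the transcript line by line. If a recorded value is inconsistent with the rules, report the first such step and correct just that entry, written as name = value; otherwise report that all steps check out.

Recomputing the run from the initial state:
step 1: [2]
step 2: [2, -2]
step 3: [4]
step 4: [4, 5]
step 5: [4, 5, -7]
step 6: [4, 5, -7, 2]
step 7: [4, 5, -5]
step 8: [4, 5, -5, -1]
This matches the transcript at every step.

no error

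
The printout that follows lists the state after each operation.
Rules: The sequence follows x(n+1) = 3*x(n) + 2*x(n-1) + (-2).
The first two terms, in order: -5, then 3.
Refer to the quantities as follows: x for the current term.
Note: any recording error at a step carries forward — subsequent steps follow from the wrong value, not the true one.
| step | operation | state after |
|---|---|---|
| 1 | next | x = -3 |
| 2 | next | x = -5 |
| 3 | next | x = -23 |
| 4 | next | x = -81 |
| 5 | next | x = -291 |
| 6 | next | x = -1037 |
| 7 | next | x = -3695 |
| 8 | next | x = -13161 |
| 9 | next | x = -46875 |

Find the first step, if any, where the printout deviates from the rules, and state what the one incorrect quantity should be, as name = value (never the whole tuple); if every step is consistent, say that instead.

step 1: x = 3*(3) + (2)*(-5) + (-2) = -3 -> in agreement
step 2: x = 3*(-3) + (2)*(3) + (-2) = -5 -> exactly as logged
step 3: x = 3*(-5) + (2)*(-3) + (-2) = -23 -> confirmed correct
step 4: x = 3*(-23) + (2)*(-5) + (-2) = -81 -> consistent with the printout
step 5: x = 3*(-81) + (2)*(-23) + (-2) = -291 -> no discrepancy
step 6: x = 3*(-291) + (2)*(-81) + (-2) = -1037 -> same as recorded
step 7: x = 3*(-1037) + (2)*(-291) + (-2) = -3695 -> consistent with the printout
step 8: x = 3*(-3695) + (2)*(-1037) + (-2) = -13161 -> checks out
step 9: x = 3*(-13161) + (2)*(-3695) + (-2) = -46875 -> same as recorded
The whole run recomputes cleanly — no discrepancies.

no error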